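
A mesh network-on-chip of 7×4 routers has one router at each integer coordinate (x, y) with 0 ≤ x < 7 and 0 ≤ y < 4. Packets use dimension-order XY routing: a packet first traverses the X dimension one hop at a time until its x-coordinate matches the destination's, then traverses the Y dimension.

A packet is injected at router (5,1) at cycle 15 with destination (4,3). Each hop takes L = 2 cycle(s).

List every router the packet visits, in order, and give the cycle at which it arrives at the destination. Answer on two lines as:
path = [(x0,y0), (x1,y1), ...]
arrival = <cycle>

t=15: at (5,1)
t=17: at (4,1) after W
t=19: at (4,2) after N
t=21: at (4,3) after N

path = [(5,1), (4,1), (4,2), (4,3)]
arrival = 21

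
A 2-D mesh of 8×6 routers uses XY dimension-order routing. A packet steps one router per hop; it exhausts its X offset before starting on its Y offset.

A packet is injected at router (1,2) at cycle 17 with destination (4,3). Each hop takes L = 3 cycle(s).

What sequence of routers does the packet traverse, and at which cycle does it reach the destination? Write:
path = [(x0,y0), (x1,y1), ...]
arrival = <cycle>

[0] x=1 y=2 t=17
[1] x=2 y=2 t=20 →E
[2] x=3 y=2 t=23 →E
[3] x=4 y=2 t=26 →E
[4] x=4 y=3 t=29 →N

path = [(1,2), (2,2), (3,2), (4,2), (4,3)]
arrival = 29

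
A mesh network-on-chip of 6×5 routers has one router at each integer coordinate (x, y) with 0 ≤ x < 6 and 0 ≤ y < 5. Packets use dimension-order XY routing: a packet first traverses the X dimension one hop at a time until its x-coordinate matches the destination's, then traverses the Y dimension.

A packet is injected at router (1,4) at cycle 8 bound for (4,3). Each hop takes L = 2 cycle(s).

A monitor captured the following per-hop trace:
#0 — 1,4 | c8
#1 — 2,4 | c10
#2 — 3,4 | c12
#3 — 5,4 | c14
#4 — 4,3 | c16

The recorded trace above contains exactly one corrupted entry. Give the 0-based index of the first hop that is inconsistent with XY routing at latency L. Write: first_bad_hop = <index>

first_bad_hop = 3

hop 1: step (+1,+0), +2 cyc — ok
hop 2: step (+1,+0), +2 cyc — ok
hop 3: step (+2,+0), +2 cyc — BAD: non-unit step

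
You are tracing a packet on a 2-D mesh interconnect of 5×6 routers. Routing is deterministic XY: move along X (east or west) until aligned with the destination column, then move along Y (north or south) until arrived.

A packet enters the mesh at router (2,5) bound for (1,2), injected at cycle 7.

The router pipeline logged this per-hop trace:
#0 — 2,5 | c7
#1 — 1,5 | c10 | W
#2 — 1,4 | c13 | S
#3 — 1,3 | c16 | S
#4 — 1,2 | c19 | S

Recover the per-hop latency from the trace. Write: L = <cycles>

L = 3

Δcyc across hop 0→1: 10 − 7 = 3.
Per-hop latency L = Δcyc = 3.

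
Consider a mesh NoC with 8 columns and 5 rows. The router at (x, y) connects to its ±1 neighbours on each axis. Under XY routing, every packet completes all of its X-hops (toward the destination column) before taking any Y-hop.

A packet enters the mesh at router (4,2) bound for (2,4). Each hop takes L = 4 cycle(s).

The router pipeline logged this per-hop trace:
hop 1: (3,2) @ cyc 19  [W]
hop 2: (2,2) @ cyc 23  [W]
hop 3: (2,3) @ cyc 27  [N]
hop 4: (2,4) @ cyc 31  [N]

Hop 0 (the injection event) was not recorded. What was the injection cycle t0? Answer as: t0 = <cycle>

At hop 1 the cycle is 19; in general cyc_k = t0 + kL.
Therefore t0 = 19 − L = 15.

t0 = 15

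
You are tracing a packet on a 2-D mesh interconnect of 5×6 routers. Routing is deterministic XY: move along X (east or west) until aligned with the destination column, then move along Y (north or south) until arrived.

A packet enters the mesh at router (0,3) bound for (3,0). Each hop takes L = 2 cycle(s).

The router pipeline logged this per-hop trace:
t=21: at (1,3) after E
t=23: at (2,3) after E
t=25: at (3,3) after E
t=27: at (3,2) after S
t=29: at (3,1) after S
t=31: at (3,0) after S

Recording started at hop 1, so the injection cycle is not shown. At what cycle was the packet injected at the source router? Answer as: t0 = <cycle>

cyc[1] = 21 and cyc[k] = t0 + k·L for every k.
Subtract one hop: t0 = 21 − 2 = 19.

t0 = 19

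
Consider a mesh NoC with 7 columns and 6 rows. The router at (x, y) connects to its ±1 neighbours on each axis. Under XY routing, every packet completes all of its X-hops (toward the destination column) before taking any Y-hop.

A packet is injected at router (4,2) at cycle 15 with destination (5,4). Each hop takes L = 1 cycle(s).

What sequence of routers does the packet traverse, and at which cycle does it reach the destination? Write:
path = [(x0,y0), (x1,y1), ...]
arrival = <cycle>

path = [(4,2), (5,2), (5,3), (5,4)]
arrival = 18

src (4,2)  cyc=15
E→(5,2)  cyc=16
N→(5,3)  cyc=17
N→(5,4)  cyc=18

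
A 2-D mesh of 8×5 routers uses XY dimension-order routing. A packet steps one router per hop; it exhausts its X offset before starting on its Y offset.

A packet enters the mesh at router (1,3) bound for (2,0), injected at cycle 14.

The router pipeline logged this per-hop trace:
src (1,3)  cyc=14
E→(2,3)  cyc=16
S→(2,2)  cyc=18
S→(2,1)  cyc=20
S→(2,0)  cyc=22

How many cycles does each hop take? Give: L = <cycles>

Δcyc across hop 0→1: 16 − 14 = 2.
That increment is L by definition: L = 2.

L = 2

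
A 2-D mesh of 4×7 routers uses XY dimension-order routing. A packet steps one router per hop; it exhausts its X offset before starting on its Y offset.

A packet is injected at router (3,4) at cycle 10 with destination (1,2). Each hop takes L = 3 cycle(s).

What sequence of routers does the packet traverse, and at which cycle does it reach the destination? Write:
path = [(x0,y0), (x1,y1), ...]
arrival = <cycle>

t=10: at (3,4)
t=13: at (2,4) after W
t=16: at (1,4) after W
t=19: at (1,3) after S
t=22: at (1,2) after S

path = [(3,4), (2,4), (1,4), (1,3), (1,2)]
arrival = 22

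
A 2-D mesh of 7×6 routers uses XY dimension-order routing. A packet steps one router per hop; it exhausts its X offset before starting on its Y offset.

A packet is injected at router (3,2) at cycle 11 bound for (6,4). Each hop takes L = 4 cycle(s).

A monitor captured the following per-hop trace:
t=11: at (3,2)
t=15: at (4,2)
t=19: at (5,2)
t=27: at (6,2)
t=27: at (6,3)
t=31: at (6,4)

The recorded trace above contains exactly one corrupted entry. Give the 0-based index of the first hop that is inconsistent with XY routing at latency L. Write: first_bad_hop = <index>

first_bad_hop = 3

  1: Δx=+1 Δy=+0 Δt=4 [ok]
  2: Δx=+1 Δy=+0 Δt=4 [ok]
  3: Δx=+1 Δy=+0 Δt=8 [BAD: Δcyc=8≠L]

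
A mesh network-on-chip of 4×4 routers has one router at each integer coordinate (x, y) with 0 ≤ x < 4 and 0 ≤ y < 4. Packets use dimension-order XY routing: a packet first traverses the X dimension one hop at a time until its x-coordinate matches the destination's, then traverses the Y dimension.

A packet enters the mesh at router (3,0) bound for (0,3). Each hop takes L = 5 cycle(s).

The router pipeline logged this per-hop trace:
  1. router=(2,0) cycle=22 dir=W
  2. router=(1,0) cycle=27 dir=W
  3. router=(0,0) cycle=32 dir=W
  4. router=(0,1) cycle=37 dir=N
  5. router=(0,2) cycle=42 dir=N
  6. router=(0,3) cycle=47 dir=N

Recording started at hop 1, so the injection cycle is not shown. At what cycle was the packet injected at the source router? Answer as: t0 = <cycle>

Hop 1 reached at cycle 22; hop k is at t0 + k·L.
t0 = cyc[1] − L = 22 − 5 = 17.

t0 = 17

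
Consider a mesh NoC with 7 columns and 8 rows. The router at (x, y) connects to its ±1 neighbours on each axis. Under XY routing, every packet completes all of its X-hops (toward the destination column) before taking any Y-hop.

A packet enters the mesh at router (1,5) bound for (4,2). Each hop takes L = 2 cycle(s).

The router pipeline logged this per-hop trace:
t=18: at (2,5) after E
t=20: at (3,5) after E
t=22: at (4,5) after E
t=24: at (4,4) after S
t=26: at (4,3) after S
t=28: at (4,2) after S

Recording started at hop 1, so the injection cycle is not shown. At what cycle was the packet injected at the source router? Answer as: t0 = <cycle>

The first recorded entry is hop 1 at cycle 18.
So t0 = 18 − 1·2 = 16.

t0 = 16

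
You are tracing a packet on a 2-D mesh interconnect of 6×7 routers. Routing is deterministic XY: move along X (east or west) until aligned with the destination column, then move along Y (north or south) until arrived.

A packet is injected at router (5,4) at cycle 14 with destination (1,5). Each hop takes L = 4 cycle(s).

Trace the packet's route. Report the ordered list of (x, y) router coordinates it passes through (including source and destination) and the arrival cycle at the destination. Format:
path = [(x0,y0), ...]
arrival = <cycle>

src (5,4)  cyc=14
W→(4,4)  cyc=18
W→(3,4)  cyc=22
W→(2,4)  cyc=26
W→(1,4)  cyc=30
N→(1,5)  cyc=34

path = [(5,4), (4,4), (3,4), (2,4), (1,4), (1,5)]
arrival = 34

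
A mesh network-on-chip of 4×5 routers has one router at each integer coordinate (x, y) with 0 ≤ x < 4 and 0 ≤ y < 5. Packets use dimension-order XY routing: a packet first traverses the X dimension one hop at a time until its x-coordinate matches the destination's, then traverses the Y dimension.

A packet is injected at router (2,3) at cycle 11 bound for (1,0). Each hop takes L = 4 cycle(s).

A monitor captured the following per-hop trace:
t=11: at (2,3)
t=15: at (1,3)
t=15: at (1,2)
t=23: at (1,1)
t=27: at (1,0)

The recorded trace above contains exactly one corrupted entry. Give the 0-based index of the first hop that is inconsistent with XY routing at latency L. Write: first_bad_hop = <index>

hop 1: step (-1,+0), +4 cyc — ok
hop 2: step (+0,-1), +0 cyc — BAD: Δcyc=0≠L

first_bad_hop = 2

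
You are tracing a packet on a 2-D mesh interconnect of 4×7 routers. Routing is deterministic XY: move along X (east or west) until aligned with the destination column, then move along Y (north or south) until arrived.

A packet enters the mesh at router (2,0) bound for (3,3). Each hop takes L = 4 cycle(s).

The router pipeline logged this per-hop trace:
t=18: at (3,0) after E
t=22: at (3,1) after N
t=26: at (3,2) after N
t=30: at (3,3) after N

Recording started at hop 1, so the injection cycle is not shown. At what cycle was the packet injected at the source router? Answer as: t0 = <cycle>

Hop 1 reached at cycle 18; hop k is at t0 + k·L.
So t0 = 18 − 1·4 = 14.

t0 = 14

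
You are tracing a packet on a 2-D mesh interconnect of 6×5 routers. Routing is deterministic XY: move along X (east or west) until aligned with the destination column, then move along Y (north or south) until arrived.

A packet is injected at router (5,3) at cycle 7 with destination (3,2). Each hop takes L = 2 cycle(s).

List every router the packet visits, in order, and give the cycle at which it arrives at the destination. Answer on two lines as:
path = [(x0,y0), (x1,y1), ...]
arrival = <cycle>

path = [(5,3), (4,3), (3,3), (3,2)]
arrival = 13

t=7: at (5,3)
t=9: at (4,3) after W
t=11: at (3,3) after W
t=13: at (3,2) after S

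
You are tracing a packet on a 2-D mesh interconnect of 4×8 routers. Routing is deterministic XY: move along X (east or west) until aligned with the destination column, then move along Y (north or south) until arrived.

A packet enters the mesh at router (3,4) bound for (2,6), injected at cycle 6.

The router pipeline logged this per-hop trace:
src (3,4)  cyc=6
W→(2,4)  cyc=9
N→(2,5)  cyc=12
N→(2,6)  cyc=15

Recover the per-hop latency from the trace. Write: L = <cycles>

L = 3

cyc[1] − cyc[0] = 9 − 6 = 3.
Each hop adds L, hence L = 3.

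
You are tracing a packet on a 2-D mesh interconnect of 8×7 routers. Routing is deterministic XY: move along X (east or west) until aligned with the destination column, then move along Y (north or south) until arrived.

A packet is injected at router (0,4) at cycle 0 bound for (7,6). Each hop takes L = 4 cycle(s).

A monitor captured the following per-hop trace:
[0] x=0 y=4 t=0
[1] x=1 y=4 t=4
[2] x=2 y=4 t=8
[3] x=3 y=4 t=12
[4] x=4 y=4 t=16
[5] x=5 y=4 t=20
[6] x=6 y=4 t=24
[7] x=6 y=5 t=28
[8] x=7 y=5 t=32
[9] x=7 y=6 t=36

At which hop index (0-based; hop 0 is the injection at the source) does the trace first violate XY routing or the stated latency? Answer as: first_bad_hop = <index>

first_bad_hop = 7

  1: Δx=+1 Δy=+0 Δt=4 [ok]
  2: Δx=+1 Δy=+0 Δt=4 [ok]
  3: Δx=+1 Δy=+0 Δt=4 [ok]
  4: Δx=+1 Δy=+0 Δt=4 [ok]
  5: Δx=+1 Δy=+0 Δt=4 [ok]
  6: Δx=+1 Δy=+0 Δt=4 [ok]
  7: Δx=+0 Δy=+1 Δt=4 [BAD: Y-move but x=6≠7]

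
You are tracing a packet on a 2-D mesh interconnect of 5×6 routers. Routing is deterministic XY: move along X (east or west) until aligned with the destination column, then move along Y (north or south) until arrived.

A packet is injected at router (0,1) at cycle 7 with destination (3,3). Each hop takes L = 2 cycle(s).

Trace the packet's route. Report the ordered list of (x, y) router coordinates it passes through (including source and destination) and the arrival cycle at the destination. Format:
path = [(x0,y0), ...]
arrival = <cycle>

#0 — 0,1 | c7
#1 — 1,1 | c9 | E
#2 — 2,1 | c11 | E
#3 — 3,1 | c13 | E
#4 — 3,2 | c15 | N
#5 — 3,3 | c17 | N

path = [(0,1), (1,1), (2,1), (3,1), (3,2), (3,3)]
arrival = 17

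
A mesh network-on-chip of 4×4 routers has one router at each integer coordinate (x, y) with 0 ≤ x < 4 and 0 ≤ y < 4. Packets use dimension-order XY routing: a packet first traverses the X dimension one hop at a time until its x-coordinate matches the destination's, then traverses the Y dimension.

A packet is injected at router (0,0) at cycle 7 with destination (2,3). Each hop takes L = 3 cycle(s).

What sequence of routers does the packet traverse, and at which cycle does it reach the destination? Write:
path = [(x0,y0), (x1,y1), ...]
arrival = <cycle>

path = [(0,0), (1,0), (2,0), (2,1), (2,2), (2,3)]
arrival = 22

t=7: at (0,0)
t=10: at (1,0) after E
t=13: at (2,0) after E
t=16: at (2,1) after N
t=19: at (2,2) after N
t=22: at (2,3) after N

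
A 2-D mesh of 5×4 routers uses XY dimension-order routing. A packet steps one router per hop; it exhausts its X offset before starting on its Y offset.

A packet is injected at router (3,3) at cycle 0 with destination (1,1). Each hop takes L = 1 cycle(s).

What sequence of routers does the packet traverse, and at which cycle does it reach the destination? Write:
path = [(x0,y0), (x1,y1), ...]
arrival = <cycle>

[0] x=3 y=3 t=0
[1] x=2 y=3 t=1 →W
[2] x=1 y=3 t=2 →W
[3] x=1 y=2 t=3 →S
[4] x=1 y=1 t=4 →S

path = [(3,3), (2,3), (1,3), (1,2), (1,1)]
arrival = 4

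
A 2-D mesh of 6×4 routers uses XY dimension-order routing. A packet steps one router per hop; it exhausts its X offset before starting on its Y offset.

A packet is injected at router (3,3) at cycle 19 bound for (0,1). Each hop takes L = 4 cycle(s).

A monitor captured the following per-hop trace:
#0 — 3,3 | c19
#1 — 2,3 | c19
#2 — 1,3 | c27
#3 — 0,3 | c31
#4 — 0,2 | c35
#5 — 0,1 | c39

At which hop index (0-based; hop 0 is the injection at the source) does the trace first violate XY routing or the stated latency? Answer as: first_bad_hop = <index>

check 1→ d=(-1,0) cyc+0: BAD: Δcyc=0≠L

first_bad_hop = 1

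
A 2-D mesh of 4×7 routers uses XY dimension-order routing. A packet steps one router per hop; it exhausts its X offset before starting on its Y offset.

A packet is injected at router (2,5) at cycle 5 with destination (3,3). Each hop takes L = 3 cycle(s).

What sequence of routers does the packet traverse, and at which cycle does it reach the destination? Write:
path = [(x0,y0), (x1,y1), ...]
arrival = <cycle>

path = [(2,5), (3,5), (3,4), (3,3)]
arrival = 14

  0. router=(2,5) cycle=5 (inject)
  1. router=(3,5) cycle=8 dir=E
  2. router=(3,4) cycle=11 dir=S
  3. router=(3,3) cycle=14 dir=S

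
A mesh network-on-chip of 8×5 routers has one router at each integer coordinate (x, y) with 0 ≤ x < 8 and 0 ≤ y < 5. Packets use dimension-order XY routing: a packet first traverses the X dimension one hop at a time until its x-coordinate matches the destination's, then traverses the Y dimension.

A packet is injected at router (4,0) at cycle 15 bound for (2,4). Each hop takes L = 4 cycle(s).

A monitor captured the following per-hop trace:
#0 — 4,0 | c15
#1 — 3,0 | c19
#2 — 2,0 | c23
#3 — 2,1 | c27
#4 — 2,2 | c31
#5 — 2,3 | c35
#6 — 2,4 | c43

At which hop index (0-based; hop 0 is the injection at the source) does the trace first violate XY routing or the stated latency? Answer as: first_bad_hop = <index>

check 1→ d=(-1,0) cyc+4: ok
check 2→ d=(-1,0) cyc+4: ok
check 3→ d=(0,1) cyc+4: ok
check 4→ d=(0,1) cyc+4: ok
check 5→ d=(0,1) cyc+4: ok
check 6→ d=(0,1) cyc+8: BAD: Δcyc=8≠L

first_bad_hop = 6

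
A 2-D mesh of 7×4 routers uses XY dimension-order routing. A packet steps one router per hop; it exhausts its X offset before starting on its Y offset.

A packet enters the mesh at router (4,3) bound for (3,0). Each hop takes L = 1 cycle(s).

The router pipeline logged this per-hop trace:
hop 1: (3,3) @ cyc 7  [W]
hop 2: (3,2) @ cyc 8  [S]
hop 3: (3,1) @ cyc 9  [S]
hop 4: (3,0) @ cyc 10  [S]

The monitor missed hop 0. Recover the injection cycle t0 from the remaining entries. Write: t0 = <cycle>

At hop 1 the cycle is 7; in general cyc_k = t0 + kL.
t0 = cyc[1] − L = 7 − 1 = 6.

t0 = 6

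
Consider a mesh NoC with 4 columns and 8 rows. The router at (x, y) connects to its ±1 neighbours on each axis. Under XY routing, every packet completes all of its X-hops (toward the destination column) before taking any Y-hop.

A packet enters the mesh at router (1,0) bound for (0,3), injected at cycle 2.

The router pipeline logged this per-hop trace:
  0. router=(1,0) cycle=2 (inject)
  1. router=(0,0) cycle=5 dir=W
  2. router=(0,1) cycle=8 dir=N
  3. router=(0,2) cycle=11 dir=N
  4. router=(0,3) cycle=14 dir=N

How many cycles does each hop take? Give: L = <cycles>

Δcyc across hop 0→1: 5 − 2 = 3.
That increment is L by definition: L = 3.

L = 3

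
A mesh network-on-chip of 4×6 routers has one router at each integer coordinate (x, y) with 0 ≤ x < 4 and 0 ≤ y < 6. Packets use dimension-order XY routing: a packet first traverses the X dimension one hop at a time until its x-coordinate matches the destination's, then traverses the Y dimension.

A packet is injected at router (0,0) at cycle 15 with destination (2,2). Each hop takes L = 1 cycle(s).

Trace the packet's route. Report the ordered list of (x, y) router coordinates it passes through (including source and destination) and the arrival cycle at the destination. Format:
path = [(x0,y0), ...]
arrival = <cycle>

t=15: at (0,0)
t=16: at (1,0) after E
t=17: at (2,0) after E
t=18: at (2,1) after N
t=19: at (2,2) after N

path = [(0,0), (1,0), (2,0), (2,1), (2,2)]
arrival = 19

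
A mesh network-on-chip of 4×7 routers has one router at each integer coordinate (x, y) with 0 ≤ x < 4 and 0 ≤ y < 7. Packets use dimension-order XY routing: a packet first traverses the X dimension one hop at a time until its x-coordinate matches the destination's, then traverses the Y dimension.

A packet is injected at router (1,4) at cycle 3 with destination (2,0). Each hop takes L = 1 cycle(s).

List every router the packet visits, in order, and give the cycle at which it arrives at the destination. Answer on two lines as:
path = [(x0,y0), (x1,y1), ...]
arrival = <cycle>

hop 0: (1,4) @ cyc 3
hop 1: (2,4) @ cyc 4  [E]
hop 2: (2,3) @ cyc 5  [S]
hop 3: (2,2) @ cyc 6  [S]
hop 4: (2,1) @ cyc 7  [S]
hop 5: (2,0) @ cyc 8  [S]

path = [(1,4), (2,4), (2,3), (2,2), (2,1), (2,0)]
arrival = 8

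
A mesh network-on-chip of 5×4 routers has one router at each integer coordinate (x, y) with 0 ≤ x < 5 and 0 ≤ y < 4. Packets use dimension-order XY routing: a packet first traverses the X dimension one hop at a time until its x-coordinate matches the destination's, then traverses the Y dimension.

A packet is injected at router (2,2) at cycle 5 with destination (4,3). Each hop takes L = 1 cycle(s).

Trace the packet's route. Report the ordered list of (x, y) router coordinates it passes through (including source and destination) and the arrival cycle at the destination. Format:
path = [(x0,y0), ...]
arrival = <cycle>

hop 0: (2,2) @ cyc 5
hop 1: (3,2) @ cyc 6  [E]
hop 2: (4,2) @ cyc 7  [E]
hop 3: (4,3) @ cyc 8  [N]

path = [(2,2), (3,2), (4,2), (4,3)]
arrival = 8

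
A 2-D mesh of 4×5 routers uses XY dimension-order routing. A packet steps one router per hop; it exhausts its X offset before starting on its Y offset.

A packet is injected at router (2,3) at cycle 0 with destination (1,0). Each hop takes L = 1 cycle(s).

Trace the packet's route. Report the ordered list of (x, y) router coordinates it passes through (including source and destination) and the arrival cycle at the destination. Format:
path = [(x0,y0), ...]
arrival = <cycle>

#0 — 2,3 | c0
#1 — 1,3 | c1 | W
#2 — 1,2 | c2 | S
#3 — 1,1 | c3 | S
#4 — 1,0 | c4 | S

path = [(2,3), (1,3), (1,2), (1,1), (1,0)]
arrival = 4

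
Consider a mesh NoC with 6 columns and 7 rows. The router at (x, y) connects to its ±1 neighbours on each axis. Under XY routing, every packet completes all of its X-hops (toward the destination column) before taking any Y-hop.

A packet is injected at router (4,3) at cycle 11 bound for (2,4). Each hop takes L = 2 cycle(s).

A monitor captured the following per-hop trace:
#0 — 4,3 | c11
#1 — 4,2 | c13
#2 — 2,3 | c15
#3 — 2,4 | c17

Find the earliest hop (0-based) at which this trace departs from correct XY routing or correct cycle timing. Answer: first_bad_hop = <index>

[1] (+0,-1) / 2c ⇒ BAD: Y-move but x=4≠2

first_bad_hop = 1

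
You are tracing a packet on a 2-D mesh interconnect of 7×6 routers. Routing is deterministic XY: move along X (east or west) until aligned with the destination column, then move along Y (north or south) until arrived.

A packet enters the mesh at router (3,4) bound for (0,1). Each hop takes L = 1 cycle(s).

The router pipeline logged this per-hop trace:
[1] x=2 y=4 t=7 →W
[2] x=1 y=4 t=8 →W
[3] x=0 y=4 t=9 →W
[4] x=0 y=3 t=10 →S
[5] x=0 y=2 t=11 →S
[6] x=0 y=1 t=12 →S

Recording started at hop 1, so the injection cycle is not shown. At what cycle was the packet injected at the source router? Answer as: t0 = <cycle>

At hop 1 the cycle is 7; in general cyc_k = t0 + kL.
Therefore t0 = 7 − L = 6.

t0 = 6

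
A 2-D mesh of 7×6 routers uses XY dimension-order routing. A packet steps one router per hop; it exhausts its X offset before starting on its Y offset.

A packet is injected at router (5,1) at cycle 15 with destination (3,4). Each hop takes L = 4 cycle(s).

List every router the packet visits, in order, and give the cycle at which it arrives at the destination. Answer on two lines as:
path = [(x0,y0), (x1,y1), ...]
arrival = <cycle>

src (5,1)  cyc=15
W→(4,1)  cyc=19
W→(3,1)  cyc=23
N→(3,2)  cyc=27
N→(3,3)  cyc=31
N→(3,4)  cyc=35

path = [(5,1), (4,1), (3,1), (3,2), (3,3), (3,4)]
arrival = 35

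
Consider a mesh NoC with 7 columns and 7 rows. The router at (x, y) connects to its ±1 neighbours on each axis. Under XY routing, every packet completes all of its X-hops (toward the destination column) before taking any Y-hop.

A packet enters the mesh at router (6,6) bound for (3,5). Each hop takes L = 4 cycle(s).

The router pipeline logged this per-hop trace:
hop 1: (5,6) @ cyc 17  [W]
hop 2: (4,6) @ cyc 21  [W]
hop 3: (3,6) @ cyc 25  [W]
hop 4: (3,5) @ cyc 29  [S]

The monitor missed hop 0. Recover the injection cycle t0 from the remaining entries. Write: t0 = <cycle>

t0 = 13

Hop 1 reached at cycle 17; hop k is at t0 + k·L.
So t0 = 17 − 1·4 = 13.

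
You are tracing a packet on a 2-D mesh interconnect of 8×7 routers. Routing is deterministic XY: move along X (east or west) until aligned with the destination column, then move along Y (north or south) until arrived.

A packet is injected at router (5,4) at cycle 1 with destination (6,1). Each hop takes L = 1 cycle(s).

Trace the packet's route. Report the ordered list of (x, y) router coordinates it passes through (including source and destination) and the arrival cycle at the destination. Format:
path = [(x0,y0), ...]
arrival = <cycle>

hop 0: (5,4) @ cyc 1
hop 1: (6,4) @ cyc 2  [E]
hop 2: (6,3) @ cyc 3  [S]
hop 3: (6,2) @ cyc 4  [S]
hop 4: (6,1) @ cyc 5  [S]

path = [(5,4), (6,4), (6,3), (6,2), (6,1)]
arrival = 5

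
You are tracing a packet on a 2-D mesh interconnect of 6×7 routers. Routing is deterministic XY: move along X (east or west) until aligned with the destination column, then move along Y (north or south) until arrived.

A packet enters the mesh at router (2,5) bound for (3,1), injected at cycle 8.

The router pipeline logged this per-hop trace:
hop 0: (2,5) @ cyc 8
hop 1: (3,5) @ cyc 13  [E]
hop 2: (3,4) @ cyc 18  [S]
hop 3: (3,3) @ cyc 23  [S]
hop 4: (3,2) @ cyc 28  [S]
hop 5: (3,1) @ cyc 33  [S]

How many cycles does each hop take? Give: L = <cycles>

Between hops 0 and 1 the cycle counter advances 13 − 8 = 5.
One hop costs L cycles, so L = 5.

L = 5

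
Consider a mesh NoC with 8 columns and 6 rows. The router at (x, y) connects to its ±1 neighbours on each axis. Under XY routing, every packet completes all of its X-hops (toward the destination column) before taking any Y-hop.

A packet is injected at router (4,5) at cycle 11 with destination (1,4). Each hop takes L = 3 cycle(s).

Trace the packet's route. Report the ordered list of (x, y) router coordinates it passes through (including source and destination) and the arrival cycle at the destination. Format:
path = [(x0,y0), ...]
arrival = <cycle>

t=11: at (4,5)
t=14: at (3,5) after W
t=17: at (2,5) after W
t=20: at (1,5) after W
t=23: at (1,4) after S

path = [(4,5), (3,5), (2,5), (1,5), (1,4)]
arrival = 23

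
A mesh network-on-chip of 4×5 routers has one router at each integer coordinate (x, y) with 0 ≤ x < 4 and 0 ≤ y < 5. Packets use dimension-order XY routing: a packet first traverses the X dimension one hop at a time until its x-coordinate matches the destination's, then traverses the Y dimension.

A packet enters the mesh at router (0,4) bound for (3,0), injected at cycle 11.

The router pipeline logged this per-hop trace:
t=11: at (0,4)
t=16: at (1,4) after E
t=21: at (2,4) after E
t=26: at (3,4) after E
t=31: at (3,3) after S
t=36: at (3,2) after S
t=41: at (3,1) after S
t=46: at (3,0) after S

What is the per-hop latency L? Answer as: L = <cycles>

L = 5

Between hops 0 and 1 the cycle counter advances 16 − 11 = 5.
That increment is L by definition: L = 5.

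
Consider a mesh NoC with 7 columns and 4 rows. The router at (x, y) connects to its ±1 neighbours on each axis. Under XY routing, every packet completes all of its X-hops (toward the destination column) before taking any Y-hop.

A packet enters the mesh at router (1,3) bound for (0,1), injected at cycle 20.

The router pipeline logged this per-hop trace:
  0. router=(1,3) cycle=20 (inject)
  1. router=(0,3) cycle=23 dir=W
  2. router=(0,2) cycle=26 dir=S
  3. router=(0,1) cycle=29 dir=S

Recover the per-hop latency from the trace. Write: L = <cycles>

L = 3

Δcyc across hop 0→1: 23 − 20 = 3.
Per-hop latency L = Δcyc = 3.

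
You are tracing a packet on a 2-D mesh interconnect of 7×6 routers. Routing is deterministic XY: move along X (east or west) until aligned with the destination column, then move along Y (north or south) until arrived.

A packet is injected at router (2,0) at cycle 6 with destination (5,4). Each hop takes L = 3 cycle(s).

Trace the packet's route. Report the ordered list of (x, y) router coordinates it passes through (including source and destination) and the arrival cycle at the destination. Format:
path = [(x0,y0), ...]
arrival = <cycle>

path = [(2,0), (3,0), (4,0), (5,0), (5,1), (5,2), (5,3), (5,4)]
arrival = 27

hop 0: (2,0) @ cyc 6
hop 1: (3,0) @ cyc 9  [E]
hop 2: (4,0) @ cyc 12  [E]
hop 3: (5,0) @ cyc 15  [E]
hop 4: (5,1) @ cyc 18  [N]
hop 5: (5,2) @ cyc 21  [N]
hop 6: (5,3) @ cyc 24  [N]
hop 7: (5,4) @ cyc 27  [N]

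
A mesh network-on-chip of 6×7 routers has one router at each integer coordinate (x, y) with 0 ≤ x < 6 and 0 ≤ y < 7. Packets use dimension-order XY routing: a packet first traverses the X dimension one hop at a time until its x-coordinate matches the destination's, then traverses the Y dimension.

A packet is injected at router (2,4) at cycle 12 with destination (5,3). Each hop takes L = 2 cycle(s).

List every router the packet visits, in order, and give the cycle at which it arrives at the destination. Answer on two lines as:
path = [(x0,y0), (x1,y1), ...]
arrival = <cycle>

  0. router=(2,4) cycle=12 (inject)
  1. router=(3,4) cycle=14 dir=E
  2. router=(4,4) cycle=16 dir=E
  3. router=(5,4) cycle=18 dir=E
  4. router=(5,3) cycle=20 dir=S

path = [(2,4), (3,4), (4,4), (5,4), (5,3)]
arrival = 20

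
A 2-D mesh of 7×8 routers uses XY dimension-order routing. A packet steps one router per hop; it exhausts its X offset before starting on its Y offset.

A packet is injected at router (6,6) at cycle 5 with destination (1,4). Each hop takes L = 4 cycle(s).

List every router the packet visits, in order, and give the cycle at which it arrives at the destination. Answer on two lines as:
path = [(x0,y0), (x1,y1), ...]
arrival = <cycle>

path = [(6,6), (5,6), (4,6), (3,6), (2,6), (1,6), (1,5), (1,4)]
arrival = 33

#0 — 6,6 | c5
#1 — 5,6 | c9 | W
#2 — 4,6 | c13 | W
#3 — 3,6 | c17 | W
#4 — 2,6 | c21 | W
#5 — 1,6 | c25 | W
#6 — 1,5 | c29 | S
#7 — 1,4 | c33 | S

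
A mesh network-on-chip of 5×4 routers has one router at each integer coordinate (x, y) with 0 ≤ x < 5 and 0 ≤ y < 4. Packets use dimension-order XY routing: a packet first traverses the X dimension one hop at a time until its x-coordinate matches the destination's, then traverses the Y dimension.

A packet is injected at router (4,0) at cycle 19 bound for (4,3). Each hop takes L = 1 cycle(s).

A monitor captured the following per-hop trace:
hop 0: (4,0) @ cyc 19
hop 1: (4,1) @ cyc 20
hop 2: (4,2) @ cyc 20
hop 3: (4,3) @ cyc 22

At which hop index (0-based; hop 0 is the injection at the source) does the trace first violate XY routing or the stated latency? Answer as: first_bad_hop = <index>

first_bad_hop = 2

  1: Δx=+0 Δy=+1 Δt=1 [ok]
  2: Δx=+0 Δy=+1 Δt=0 [BAD: Δcyc=0≠L]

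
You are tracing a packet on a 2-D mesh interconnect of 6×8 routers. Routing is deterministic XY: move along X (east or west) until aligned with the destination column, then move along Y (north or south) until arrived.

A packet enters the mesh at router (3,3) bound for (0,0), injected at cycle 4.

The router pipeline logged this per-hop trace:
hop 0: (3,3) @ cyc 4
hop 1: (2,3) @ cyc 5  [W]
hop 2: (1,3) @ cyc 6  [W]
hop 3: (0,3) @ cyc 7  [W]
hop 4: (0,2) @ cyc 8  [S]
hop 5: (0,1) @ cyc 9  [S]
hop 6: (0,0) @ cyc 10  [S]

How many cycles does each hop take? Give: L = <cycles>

L = 1

From hop 0 (4) to hop 1 (5): +1 cycles.
That increment is L by definition: L = 1.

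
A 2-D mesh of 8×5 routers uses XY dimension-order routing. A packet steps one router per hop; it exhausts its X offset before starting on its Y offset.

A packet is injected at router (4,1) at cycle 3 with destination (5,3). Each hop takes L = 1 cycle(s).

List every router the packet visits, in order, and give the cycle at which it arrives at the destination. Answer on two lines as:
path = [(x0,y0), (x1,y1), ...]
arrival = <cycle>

#0 — 4,1 | c3
#1 — 5,1 | c4 | E
#2 — 5,2 | c5 | N
#3 — 5,3 | c6 | N

path = [(4,1), (5,1), (5,2), (5,3)]
arrival = 6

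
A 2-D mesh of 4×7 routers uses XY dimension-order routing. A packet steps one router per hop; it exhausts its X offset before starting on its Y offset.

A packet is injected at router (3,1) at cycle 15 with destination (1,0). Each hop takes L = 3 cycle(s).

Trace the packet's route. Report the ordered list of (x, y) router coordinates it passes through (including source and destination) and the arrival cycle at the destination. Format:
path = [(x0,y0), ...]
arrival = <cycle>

src (3,1)  cyc=15
W→(2,1)  cyc=18
W→(1,1)  cyc=21
S→(1,0)  cyc=24

path = [(3,1), (2,1), (1,1), (1,0)]
arrival = 24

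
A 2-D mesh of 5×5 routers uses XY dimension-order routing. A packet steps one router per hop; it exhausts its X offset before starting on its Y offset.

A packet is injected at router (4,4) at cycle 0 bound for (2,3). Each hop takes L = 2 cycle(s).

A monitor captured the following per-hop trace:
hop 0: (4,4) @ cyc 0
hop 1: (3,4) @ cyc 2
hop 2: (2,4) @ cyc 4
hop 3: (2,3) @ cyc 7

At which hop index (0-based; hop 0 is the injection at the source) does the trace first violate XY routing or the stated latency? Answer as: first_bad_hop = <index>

check 1→ d=(-1,0) cyc+2: ok
check 2→ d=(-1,0) cyc+2: ok
check 3→ d=(0,-1) cyc+3: BAD: Δcyc=3≠L

first_bad_hop = 3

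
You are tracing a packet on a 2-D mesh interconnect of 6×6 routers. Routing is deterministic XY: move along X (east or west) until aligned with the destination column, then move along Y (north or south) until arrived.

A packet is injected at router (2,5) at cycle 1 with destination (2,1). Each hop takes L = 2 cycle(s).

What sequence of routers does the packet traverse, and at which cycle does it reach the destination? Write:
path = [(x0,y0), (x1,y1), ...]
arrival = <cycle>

src (2,5)  cyc=1
S→(2,4)  cyc=3
S→(2,3)  cyc=5
S→(2,2)  cyc=7
S→(2,1)  cyc=9

path = [(2,5), (2,4), (2,3), (2,2), (2,1)]
arrival = 9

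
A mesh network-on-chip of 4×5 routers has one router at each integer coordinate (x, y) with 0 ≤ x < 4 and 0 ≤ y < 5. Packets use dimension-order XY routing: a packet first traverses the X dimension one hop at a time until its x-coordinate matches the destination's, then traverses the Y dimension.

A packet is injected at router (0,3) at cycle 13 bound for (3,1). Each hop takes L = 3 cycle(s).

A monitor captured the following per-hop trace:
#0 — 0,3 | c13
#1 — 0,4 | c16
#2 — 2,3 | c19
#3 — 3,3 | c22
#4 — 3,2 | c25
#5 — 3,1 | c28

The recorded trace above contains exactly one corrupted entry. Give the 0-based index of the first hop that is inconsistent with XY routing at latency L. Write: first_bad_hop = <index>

first_bad_hop = 1

hop 1: step (+0,+1), +3 cyc — BAD: Y-move but x=0≠3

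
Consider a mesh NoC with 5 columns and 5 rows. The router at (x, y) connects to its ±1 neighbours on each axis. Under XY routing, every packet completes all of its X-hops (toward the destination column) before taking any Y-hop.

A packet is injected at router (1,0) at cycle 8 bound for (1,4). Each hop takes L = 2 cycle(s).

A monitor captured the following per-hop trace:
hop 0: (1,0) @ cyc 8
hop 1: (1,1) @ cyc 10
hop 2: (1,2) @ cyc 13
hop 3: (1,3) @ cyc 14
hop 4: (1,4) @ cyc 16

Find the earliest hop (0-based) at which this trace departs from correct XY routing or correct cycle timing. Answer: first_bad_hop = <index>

[1] (+0,+1) / 2c ⇒ ok
[2] (+0,+1) / 3c ⇒ BAD: Δcyc=3≠L

first_bad_hop = 2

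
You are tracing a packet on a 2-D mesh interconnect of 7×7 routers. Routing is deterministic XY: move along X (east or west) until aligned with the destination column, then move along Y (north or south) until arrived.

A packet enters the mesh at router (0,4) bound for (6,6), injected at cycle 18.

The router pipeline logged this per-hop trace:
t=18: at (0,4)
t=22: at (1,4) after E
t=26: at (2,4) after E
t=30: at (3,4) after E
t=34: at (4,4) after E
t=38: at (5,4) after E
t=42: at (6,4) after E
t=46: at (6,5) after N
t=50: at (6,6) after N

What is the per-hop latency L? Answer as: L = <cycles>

L = 4

Between hops 0 and 1 the cycle counter advances 22 − 18 = 4.
Per-hop latency L = Δcyc = 4.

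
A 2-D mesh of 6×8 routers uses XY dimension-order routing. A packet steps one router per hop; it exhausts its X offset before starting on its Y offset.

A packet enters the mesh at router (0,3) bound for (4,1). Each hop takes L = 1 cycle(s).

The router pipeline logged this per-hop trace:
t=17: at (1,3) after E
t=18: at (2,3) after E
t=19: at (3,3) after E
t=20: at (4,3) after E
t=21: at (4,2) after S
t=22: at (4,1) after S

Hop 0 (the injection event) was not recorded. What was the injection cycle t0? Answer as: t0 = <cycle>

t0 = 16

Hop 1 reached at cycle 17; hop k is at t0 + k·L.
Therefore t0 = 17 − L = 16.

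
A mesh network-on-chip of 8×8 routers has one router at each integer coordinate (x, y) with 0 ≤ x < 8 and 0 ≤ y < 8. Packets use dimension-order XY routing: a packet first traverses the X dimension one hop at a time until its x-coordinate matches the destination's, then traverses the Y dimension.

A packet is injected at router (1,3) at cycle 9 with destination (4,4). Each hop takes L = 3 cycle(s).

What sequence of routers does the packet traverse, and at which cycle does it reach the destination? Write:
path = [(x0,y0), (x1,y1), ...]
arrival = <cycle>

[0] x=1 y=3 t=9
[1] x=2 y=3 t=12 →E
[2] x=3 y=3 t=15 →E
[3] x=4 y=3 t=18 →E
[4] x=4 y=4 t=21 →N

path = [(1,3), (2,3), (3,3), (4,3), (4,4)]
arrival = 21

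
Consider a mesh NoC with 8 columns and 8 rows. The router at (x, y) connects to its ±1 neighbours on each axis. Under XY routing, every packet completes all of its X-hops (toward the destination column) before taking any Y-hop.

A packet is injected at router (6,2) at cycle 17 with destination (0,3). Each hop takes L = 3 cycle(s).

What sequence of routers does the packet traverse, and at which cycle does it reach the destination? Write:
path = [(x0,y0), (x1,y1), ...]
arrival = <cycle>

t=17: at (6,2)
t=20: at (5,2) after W
t=23: at (4,2) after W
t=26: at (3,2) after W
t=29: at (2,2) after W
t=32: at (1,2) after W
t=35: at (0,2) after W
t=38: at (0,3) after N

path = [(6,2), (5,2), (4,2), (3,2), (2,2), (1,2), (0,2), (0,3)]
arrival = 38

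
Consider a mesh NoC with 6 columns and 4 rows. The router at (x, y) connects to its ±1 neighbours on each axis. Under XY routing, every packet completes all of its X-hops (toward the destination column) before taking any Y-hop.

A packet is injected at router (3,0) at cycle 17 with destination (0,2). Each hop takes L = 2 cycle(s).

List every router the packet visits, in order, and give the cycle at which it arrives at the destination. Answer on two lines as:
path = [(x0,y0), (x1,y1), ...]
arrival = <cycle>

path = [(3,0), (2,0), (1,0), (0,0), (0,1), (0,2)]
arrival = 27

hop 0: (3,0) @ cyc 17
hop 1: (2,0) @ cyc 19  [W]
hop 2: (1,0) @ cyc 21  [W]
hop 3: (0,0) @ cyc 23  [W]
hop 4: (0,1) @ cyc 25  [N]
hop 5: (0,2) @ cyc 27  [N]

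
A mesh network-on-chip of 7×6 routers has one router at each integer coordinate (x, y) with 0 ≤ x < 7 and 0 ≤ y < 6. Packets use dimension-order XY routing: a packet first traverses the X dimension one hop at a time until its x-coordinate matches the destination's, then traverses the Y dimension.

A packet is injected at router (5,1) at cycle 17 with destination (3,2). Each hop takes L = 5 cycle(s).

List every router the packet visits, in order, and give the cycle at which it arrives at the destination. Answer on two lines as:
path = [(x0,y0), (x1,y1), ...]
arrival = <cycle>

[0] x=5 y=1 t=17
[1] x=4 y=1 t=22 →W
[2] x=3 y=1 t=27 →W
[3] x=3 y=2 t=32 →N

path = [(5,1), (4,1), (3,1), (3,2)]
arrival = 32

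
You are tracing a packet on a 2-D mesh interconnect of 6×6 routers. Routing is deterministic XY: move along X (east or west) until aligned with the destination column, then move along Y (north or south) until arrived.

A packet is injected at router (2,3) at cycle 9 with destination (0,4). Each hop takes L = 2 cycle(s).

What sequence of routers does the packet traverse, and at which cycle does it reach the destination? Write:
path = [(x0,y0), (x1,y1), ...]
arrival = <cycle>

path = [(2,3), (1,3), (0,3), (0,4)]
arrival = 15

t=9: at (2,3)
t=11: at (1,3) after W
t=13: at (0,3) after W
t=15: at (0,4) after N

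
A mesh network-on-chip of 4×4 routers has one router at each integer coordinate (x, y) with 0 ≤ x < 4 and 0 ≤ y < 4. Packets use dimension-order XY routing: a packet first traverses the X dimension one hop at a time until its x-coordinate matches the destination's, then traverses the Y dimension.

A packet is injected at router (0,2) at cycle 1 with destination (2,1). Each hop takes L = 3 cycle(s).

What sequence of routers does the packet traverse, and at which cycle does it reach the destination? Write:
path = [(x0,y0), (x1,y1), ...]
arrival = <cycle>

path = [(0,2), (1,2), (2,2), (2,1)]
arrival = 10

#0 — 0,2 | c1
#1 — 1,2 | c4 | E
#2 — 2,2 | c7 | E
#3 — 2,1 | c10 | S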